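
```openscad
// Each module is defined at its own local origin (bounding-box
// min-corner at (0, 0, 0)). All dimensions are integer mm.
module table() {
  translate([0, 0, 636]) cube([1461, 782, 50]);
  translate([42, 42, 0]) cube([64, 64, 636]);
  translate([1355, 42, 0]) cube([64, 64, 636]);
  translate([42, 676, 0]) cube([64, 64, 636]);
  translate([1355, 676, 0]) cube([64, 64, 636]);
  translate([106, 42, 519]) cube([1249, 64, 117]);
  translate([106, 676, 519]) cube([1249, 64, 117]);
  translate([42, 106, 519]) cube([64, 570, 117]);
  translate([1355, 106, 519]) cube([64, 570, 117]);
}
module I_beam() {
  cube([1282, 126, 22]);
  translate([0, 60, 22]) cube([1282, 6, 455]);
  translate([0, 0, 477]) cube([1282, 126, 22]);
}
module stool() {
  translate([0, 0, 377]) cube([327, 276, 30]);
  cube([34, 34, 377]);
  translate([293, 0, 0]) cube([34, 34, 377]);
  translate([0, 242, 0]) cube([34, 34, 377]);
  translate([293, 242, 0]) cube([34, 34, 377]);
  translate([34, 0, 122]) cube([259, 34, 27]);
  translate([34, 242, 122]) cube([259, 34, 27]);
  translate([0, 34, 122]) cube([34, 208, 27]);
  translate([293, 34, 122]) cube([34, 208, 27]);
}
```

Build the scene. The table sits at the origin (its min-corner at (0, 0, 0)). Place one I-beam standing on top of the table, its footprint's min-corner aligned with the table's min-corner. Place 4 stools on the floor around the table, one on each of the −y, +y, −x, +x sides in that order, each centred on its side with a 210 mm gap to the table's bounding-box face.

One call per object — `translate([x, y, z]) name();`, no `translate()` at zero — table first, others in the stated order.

table();
translate([0, 0, 686]) I_beam();
translate([567, -486, 0]) stool();
translate([567, 992, 0]) stool();
translate([-537, 253, 0]) stool();
translate([1671, 253, 0]) stool();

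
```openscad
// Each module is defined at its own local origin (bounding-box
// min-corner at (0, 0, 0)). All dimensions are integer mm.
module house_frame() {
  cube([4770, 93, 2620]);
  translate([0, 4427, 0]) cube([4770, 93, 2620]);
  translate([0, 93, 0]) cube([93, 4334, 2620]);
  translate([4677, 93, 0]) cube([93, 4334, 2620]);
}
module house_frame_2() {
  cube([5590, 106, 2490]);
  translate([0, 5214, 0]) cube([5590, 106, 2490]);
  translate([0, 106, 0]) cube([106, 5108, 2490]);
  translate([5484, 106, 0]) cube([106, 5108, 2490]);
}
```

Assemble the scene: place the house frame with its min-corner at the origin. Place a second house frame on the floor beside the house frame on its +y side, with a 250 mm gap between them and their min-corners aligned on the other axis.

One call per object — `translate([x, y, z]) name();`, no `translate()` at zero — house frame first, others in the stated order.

house_frame();
translate([0, 4770, 0]) house_frame_2();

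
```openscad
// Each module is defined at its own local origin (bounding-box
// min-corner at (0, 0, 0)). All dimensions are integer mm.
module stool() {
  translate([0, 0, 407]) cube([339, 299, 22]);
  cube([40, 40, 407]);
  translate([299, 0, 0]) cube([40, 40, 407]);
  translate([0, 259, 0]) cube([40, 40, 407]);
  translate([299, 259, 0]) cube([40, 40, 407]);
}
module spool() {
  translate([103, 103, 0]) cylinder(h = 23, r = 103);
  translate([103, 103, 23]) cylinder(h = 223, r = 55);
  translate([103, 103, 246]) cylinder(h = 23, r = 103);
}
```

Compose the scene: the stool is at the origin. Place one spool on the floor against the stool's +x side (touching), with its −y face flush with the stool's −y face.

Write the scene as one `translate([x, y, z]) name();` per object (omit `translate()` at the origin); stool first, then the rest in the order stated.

stool();
translate([339, 0, 0]) spool();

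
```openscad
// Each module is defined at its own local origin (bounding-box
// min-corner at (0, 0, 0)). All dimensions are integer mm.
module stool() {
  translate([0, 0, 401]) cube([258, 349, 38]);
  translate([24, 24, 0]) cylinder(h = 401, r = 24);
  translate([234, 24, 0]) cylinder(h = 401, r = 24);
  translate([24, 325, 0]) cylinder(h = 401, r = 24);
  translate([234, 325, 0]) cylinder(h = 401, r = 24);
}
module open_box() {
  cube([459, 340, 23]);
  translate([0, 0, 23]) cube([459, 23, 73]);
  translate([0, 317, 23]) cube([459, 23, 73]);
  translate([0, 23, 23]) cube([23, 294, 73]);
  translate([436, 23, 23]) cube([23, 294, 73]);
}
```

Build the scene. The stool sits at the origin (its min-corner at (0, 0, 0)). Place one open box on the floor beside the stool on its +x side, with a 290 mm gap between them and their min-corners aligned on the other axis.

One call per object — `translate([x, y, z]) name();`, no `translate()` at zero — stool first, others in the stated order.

stool();
translate([548, 0, 0]) open_box();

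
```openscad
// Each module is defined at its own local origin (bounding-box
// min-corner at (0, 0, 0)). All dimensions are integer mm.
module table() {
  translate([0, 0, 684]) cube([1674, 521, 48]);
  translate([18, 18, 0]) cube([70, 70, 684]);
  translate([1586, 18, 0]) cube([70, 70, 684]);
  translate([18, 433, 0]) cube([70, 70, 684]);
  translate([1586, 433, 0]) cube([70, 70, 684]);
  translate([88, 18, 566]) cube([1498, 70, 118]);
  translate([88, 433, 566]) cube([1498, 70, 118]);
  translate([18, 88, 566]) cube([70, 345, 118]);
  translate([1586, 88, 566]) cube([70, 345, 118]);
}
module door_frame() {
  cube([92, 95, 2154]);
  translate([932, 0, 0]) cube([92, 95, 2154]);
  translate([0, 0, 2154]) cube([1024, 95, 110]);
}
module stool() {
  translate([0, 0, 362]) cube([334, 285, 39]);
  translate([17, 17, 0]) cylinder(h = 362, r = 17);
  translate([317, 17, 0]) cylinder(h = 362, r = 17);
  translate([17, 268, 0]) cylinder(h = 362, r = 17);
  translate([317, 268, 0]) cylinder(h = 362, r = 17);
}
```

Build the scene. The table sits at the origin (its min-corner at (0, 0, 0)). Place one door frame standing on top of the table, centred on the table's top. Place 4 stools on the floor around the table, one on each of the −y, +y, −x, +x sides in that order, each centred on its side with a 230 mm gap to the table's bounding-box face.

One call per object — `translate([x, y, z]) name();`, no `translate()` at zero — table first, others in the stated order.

table();
translate([325, 213, 732]) door_frame();
translate([670, -515, 0]) stool();
translate([670, 751, 0]) stool();
translate([-564, 118, 0]) stool();
translate([1904, 118, 0]) stool();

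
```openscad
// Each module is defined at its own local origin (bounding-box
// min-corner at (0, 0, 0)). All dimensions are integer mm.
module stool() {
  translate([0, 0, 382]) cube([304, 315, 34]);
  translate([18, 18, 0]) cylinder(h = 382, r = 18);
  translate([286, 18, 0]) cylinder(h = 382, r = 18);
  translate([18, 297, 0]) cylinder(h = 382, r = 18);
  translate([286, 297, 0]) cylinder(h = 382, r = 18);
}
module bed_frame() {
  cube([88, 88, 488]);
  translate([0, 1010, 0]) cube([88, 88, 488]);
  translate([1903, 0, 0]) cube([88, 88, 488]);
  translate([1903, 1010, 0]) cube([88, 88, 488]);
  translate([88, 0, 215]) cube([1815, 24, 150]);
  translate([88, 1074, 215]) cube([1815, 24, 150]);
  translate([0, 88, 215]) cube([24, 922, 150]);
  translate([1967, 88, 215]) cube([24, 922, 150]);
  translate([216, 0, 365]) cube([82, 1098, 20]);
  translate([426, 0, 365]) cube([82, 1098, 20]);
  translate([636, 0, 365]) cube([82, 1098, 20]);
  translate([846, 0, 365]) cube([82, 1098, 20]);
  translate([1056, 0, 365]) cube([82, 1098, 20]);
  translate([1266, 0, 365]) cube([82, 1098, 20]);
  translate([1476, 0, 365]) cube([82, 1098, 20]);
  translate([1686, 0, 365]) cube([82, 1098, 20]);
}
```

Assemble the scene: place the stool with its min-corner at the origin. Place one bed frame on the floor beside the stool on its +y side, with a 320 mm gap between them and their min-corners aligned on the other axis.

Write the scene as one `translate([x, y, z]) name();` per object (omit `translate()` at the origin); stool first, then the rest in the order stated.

stool();
translate([0, 635, 0]) bed_frame();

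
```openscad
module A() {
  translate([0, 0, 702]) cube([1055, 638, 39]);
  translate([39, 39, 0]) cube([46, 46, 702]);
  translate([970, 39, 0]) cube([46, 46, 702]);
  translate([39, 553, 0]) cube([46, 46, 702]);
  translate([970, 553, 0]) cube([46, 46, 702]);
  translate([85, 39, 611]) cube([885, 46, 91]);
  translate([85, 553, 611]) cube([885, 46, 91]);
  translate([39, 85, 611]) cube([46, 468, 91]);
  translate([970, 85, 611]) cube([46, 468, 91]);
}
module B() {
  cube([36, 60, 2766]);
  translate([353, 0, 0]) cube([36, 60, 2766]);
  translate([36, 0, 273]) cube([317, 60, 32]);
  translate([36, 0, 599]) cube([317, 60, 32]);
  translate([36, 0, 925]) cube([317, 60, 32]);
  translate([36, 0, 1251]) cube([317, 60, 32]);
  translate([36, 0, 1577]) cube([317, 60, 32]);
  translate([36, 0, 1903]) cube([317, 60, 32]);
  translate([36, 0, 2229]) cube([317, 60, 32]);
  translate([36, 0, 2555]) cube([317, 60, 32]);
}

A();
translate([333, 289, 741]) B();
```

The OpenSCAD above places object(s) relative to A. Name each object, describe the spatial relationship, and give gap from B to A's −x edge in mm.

The ladder's min-x is at 333; the table's min-x is 0; gap = 333 mm.

A is a table. B is a ladder. The ladder is on top of the table, centred. The gap from the ladder to the table's −x edge is 333 mm.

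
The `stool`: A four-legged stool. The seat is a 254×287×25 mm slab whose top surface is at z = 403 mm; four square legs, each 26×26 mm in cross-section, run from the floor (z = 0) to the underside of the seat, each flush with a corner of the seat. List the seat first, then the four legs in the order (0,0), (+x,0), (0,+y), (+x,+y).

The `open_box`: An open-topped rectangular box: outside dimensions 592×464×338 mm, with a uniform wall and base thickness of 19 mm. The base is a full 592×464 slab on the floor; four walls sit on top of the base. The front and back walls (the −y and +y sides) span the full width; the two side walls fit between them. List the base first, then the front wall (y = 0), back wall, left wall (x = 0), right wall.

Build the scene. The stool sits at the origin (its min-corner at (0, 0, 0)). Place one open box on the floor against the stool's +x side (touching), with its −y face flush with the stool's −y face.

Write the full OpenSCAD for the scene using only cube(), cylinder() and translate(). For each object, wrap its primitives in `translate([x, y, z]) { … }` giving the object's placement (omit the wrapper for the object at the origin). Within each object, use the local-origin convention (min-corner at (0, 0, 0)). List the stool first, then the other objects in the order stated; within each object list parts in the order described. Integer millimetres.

translate([0, 0, 378]) cube([254, 287, 25]);
cube([26, 26, 378]);
translate([228, 0, 0]) cube([26, 26, 378]);
translate([0, 261, 0]) cube([26, 26, 378]);
translate([228, 261, 0]) cube([26, 26, 378]);
translate([254, 0, 0]) {
  cube([592, 464, 19]);
  translate([0, 0, 19]) cube([592, 19, 319]);
  translate([0, 445, 19]) cube([592, 19, 319]);
  translate([0, 19, 19]) cube([19, 426, 319]);
  translate([573, 19, 19]) cube([19, 426, 319]);
}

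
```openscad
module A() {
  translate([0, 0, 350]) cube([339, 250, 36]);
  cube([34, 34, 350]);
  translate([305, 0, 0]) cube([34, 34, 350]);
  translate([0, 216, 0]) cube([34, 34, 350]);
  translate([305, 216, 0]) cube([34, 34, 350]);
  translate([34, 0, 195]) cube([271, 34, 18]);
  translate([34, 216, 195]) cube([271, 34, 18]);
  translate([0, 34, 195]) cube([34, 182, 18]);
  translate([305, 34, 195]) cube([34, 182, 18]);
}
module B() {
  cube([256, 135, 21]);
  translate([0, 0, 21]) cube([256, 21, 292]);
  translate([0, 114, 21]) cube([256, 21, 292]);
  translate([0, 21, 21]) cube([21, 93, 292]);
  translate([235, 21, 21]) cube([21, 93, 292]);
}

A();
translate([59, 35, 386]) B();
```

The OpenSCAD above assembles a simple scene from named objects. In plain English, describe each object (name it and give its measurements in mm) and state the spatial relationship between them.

A is a simple wooden stool: a rectangular seat 339 mm (x) by 250 mm (y), 36 mm thick, top face at z = 386 mm, on four square legs, each 34×34 mm in cross-section. The legs rest on z = 0, each flush with a corner of the seat. Four stretchers, 34 mm wide and 18 mm tall, connect adjacent legs with their undersides at z = 195 mm, each running between the inner faces of the legs it joins and aligned with the legs' outer faces on the other axis.

B is an open-topped rectangular box: outside dimensions 256×135×313 mm, with a uniform wall and base thickness of 21 mm. The base is a full 256×135 slab on the floor; four walls sit on top of the base. The front and back walls (the −y and +y sides) span the full width; the two side walls fit between them.

The open box is on top of the stool.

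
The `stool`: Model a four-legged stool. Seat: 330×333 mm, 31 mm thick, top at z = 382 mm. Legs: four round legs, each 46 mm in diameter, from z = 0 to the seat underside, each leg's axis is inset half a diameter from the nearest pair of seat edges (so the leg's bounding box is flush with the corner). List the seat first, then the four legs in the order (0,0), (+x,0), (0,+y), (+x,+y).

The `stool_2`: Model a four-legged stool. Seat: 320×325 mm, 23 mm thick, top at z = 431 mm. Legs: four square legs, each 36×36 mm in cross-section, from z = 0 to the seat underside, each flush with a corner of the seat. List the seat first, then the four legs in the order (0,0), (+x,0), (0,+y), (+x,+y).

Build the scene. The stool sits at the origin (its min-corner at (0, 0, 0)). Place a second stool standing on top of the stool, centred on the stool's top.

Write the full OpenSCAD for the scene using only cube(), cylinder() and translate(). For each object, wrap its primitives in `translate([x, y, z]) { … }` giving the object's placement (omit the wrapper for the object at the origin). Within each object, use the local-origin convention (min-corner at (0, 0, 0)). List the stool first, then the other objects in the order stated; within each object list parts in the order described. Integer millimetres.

translate([0, 0, 351]) cube([330, 333, 31]);
translate([23, 23, 0]) cylinder(h = 351, r = 23);
translate([307, 23, 0]) cylinder(h = 351, r = 23);
translate([23, 310, 0]) cylinder(h = 351, r = 23);
translate([307, 310, 0]) cylinder(h = 351, r = 23);
translate([5, 4, 382]) {
  translate([0, 0, 408]) cube([320, 325, 23]);
  cube([36, 36, 408]);
  translate([284, 0, 0]) cube([36, 36, 408]);
  translate([0, 289, 0]) cube([36, 36, 408]);
  translate([284, 289, 0]) cube([36, 36, 408]);
}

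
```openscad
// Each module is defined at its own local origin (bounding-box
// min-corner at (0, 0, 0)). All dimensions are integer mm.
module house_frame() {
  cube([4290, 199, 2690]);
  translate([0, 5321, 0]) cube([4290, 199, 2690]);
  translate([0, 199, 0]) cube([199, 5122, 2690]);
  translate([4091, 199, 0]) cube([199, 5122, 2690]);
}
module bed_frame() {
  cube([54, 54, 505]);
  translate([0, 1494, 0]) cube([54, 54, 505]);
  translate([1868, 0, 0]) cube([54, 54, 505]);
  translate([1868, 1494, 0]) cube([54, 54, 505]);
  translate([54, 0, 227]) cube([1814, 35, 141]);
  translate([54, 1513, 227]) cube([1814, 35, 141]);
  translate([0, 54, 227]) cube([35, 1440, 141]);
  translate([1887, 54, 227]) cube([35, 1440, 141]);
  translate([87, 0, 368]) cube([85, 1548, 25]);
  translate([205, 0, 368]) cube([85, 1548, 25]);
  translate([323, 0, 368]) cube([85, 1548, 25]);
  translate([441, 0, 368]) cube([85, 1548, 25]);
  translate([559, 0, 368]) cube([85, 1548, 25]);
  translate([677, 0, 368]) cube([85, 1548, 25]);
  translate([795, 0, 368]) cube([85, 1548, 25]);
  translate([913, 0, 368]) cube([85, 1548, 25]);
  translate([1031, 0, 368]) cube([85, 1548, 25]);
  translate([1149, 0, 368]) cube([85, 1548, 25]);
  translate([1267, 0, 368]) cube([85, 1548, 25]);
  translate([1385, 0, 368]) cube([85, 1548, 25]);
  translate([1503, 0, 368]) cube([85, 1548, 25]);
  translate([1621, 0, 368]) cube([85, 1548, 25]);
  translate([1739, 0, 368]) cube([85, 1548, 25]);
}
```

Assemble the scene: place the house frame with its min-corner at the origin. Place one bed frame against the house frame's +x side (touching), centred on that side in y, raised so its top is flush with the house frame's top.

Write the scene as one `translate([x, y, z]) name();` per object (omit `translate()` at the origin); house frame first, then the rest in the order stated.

house_frame();
translate([4290, 1986, 2185]) bed_frame();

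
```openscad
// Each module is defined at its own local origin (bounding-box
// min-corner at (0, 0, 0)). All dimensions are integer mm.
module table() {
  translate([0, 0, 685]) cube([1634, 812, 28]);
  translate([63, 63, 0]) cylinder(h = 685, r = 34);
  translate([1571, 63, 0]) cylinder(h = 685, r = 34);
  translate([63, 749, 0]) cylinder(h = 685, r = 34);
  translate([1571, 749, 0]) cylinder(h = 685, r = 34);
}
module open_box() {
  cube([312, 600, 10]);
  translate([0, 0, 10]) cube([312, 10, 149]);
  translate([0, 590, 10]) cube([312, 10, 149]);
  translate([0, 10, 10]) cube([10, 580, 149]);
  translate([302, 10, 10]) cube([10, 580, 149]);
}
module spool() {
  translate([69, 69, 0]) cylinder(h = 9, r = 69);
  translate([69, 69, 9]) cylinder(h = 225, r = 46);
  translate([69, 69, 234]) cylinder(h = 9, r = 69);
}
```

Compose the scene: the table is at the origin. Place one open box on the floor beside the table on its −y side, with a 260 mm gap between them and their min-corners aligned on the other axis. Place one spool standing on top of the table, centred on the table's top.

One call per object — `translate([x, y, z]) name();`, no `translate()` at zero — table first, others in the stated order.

table();
translate([0, -860, 0]) open_box();
translate([748, 337, 713]) spool();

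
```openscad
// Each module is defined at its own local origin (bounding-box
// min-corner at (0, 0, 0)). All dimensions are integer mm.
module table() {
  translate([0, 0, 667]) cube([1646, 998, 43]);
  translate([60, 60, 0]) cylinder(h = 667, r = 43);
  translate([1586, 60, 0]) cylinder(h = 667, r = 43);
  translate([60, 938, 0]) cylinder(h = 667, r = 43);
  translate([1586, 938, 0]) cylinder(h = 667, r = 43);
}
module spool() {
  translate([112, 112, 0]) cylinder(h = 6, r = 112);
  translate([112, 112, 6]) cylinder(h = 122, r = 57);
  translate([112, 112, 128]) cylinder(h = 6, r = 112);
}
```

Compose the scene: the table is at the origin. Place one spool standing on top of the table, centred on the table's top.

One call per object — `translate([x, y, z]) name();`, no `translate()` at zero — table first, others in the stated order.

table();
translate([711, 387, 710]) spool();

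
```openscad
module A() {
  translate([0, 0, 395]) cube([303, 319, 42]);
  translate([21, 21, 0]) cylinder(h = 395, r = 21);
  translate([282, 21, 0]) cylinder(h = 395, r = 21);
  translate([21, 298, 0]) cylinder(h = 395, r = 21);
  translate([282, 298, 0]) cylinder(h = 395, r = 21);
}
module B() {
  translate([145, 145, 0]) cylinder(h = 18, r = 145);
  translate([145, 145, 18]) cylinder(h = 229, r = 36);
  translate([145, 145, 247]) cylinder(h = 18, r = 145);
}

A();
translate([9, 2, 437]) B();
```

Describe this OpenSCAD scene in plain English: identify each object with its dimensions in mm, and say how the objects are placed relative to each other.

A is a four-legged stool. The seat is a 303×319×42 mm slab whose top surface is at z = 437 mm; four round legs, each 42 mm in diameter, run from the floor (z = 0) to the underside of the seat, each leg's axis is inset half a diameter from the nearest pair of seat edges (so the leg's bounding box is flush with the corner).

B is a spool: two coaxial disc flanges of radius 145 mm and thickness 18 mm, joined by a core cylinder of radius 36 mm and height 229 mm. The lower flange rests on z = 0 and the three cylinders share a vertical axis.

The spool is on top of the stool.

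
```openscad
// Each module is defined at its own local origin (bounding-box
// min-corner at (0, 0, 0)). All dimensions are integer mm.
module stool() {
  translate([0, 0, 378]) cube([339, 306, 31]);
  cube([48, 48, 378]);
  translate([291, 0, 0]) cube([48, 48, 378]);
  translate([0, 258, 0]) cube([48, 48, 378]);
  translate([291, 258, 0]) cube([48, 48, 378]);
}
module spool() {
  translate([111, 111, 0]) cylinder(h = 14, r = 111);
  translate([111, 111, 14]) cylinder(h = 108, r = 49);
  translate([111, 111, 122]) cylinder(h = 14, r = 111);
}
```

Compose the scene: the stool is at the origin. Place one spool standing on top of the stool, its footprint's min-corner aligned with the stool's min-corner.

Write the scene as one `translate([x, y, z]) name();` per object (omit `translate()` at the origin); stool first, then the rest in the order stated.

stool();
translate([0, 0, 409]) spool();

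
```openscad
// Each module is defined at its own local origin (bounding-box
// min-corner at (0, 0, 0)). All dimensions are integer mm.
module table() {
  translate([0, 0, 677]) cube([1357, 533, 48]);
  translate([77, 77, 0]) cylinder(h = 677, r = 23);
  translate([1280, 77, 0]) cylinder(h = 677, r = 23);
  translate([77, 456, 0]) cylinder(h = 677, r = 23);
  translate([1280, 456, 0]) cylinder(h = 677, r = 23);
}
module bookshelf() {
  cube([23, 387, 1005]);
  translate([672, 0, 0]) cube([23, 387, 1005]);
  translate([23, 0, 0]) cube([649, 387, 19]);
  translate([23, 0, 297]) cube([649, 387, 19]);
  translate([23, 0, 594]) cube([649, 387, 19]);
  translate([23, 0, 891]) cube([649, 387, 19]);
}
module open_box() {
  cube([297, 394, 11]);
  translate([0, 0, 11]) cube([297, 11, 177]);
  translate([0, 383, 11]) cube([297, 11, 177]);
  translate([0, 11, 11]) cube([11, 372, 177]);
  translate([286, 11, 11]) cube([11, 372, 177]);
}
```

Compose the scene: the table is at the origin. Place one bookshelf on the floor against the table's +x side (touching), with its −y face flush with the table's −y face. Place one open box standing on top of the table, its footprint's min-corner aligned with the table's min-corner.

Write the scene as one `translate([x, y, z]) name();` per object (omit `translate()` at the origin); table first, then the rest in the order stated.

table();
translate([1357, 0, 0]) bookshelf();
translate([0, 0, 725]) open_box();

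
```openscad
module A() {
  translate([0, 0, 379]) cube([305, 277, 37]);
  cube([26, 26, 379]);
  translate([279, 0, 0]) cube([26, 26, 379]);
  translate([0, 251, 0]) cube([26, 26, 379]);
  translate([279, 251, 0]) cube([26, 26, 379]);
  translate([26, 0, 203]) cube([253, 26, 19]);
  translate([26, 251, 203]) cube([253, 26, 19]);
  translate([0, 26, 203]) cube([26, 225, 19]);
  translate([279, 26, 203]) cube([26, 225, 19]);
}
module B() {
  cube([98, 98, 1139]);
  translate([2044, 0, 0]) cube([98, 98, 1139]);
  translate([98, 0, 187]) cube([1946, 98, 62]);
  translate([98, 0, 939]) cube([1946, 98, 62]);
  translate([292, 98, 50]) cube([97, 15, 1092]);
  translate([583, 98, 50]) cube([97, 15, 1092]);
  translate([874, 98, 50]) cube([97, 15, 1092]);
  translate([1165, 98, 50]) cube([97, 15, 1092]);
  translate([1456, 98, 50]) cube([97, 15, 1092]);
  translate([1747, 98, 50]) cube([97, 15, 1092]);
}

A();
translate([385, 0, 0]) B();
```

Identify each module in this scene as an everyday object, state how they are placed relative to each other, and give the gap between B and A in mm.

The fence section's nearest face is 80 mm from the stool's +x face.

A is a stool. B is a fence section. The fence section is on the floor beside the stool on its +x side. The gap between the fence section and the stool is 80 mm.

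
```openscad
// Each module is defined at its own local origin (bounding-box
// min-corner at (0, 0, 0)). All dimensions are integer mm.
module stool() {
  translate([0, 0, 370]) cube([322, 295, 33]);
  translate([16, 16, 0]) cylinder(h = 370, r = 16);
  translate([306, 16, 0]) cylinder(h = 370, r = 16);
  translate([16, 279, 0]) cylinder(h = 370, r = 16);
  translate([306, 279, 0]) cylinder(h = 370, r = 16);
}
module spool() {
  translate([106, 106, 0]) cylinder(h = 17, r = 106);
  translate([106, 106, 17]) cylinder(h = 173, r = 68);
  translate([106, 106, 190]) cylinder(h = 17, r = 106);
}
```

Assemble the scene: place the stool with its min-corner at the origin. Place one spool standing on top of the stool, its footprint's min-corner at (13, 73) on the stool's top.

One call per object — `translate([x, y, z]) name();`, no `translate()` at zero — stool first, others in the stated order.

stool();
translate([13, 73, 403]) spool();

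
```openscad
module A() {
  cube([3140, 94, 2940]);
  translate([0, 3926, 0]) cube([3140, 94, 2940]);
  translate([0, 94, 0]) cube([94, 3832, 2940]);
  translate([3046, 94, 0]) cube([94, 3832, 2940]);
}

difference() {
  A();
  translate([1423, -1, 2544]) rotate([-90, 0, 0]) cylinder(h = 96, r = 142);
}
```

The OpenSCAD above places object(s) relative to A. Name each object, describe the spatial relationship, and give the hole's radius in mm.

The subtracted cylinder has r = 142 mm.

A is a house frame. The house frame has a circular hole through its front wall. The hole's radius is 142 mm.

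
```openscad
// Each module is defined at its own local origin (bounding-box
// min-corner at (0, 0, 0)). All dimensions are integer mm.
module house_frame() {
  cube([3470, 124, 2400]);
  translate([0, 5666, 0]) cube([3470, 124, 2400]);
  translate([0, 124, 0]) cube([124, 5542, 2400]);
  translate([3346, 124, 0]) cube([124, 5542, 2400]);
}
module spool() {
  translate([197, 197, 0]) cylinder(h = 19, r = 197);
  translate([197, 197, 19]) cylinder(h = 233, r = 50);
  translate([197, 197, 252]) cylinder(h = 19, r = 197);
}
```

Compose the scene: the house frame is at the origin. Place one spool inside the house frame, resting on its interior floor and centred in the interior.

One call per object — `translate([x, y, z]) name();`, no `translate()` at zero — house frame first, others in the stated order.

house_frame();
translate([1538, 2698, 0]) spool();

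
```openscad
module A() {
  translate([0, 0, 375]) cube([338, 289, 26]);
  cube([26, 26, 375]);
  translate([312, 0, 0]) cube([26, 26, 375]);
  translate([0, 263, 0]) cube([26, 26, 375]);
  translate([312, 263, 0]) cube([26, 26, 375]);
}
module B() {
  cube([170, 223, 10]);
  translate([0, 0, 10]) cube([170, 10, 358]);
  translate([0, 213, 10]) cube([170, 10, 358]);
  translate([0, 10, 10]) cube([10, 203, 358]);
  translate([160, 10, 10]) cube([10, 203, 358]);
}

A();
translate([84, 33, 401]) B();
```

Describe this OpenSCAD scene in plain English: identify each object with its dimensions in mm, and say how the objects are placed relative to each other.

A is a four-legged stool. The seat is 338×289 mm, 26 mm thick, top at z = 401 mm. It stands on four square legs, each 26×26 mm in cross-section, from z = 0 to the seat underside, each flush with a corner of the seat.

B is an open-topped rectangular box: outside dimensions 170×223×368 mm, with a uniform wall and base thickness of 10 mm. The base is a full 170×223 slab on the floor; four walls sit on top of the base. The front and back walls (the −y and +y sides) span the full width; the two side walls fit between them.

The open box is on top of the stool, centred.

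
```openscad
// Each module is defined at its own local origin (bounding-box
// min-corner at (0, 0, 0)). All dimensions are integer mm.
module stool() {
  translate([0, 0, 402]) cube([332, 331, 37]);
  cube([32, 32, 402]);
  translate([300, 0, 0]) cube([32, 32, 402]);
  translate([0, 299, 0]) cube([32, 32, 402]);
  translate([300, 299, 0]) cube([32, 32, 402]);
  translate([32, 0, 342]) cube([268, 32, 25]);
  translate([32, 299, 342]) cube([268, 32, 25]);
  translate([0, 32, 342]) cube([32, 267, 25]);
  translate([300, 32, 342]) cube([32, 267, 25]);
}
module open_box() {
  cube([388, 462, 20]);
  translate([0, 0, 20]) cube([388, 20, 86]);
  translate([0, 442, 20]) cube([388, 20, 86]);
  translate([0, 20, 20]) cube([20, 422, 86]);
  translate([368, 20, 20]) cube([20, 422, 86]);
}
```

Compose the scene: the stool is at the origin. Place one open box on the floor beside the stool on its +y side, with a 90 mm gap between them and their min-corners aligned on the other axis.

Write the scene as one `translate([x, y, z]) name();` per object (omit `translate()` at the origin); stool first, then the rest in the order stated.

stool();
translate([0, 421, 0]) open_box();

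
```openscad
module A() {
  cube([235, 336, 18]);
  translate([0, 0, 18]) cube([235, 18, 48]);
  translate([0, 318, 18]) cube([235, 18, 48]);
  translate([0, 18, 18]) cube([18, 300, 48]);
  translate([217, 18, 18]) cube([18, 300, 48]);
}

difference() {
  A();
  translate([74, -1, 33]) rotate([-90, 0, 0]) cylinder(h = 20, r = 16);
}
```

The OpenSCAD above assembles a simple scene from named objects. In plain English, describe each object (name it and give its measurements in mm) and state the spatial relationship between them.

A is an open-topped rectangular box: outside dimensions 235×336×66 mm, with a uniform wall and base thickness of 18 mm. The base is a full 235×336 slab on the floor; four walls sit on top of the base. The front and back walls (the −y and +y sides) span the full width; the two side walls fit between them.

The open box has a circular hole of radius 16 mm through its front wall, centred at (x = 74, z = 33).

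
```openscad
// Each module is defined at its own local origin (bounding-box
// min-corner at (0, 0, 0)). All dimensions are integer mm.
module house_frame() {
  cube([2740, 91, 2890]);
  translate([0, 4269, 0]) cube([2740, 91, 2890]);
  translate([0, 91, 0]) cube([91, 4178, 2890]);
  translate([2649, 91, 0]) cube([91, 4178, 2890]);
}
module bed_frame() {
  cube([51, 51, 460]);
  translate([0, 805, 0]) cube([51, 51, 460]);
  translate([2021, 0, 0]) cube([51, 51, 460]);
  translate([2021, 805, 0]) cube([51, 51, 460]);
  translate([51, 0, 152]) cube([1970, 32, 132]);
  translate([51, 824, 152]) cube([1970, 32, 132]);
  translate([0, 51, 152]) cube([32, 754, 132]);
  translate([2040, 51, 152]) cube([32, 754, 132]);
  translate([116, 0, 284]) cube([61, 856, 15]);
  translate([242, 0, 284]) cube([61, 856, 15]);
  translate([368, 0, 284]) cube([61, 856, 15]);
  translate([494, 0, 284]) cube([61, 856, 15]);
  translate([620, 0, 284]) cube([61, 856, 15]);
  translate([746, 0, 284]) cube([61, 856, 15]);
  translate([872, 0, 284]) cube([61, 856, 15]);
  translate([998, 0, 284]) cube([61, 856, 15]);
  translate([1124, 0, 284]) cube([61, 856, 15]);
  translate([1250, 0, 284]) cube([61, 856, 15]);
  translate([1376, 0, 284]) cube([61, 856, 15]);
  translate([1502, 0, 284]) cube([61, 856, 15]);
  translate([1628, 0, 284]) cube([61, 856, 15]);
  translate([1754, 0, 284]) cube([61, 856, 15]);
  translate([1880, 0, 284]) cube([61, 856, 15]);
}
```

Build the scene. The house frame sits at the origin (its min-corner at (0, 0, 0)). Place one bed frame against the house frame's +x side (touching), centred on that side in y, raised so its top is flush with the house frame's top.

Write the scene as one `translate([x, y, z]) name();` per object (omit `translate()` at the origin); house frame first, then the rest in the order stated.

house_frame();
translate([2740, 1752, 2430]) bed_frame();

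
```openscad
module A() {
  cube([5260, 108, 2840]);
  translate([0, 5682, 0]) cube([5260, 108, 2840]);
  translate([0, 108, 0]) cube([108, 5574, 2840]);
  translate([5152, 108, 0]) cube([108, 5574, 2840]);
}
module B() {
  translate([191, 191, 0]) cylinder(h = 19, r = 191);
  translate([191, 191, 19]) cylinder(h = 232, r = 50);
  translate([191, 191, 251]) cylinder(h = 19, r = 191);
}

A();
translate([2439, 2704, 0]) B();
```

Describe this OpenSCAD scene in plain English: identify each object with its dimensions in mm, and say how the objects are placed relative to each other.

A is the wall frame of a small rectangular building: four walls, each 2840 mm tall and 108 mm thick, enclosing a footprint 5260 mm (x) by 5790 mm (y) outside-to-outside, with no floor or roof. The front and back walls (the −y and +y sides) span the full width; the two side walls fit between them.

B is a spool: two coaxial disc flanges of radius 191 mm and thickness 19 mm, joined by a core cylinder of radius 50 mm and height 232 mm. The lower flange rests on z = 0 and the three cylinders share a vertical axis.

The spool sits inside the house frame, centred.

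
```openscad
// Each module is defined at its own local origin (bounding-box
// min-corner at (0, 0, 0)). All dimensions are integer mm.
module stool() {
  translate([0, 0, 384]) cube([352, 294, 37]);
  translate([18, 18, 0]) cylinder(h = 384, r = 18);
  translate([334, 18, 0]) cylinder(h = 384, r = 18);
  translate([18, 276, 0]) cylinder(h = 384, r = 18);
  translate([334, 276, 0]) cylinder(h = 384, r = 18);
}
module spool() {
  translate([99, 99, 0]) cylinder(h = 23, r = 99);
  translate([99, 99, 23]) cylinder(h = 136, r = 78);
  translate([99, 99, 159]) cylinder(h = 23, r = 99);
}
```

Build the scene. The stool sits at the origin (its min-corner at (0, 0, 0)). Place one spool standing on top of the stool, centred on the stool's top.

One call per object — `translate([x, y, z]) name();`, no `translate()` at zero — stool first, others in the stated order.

stool();
translate([77, 48, 421]) spool();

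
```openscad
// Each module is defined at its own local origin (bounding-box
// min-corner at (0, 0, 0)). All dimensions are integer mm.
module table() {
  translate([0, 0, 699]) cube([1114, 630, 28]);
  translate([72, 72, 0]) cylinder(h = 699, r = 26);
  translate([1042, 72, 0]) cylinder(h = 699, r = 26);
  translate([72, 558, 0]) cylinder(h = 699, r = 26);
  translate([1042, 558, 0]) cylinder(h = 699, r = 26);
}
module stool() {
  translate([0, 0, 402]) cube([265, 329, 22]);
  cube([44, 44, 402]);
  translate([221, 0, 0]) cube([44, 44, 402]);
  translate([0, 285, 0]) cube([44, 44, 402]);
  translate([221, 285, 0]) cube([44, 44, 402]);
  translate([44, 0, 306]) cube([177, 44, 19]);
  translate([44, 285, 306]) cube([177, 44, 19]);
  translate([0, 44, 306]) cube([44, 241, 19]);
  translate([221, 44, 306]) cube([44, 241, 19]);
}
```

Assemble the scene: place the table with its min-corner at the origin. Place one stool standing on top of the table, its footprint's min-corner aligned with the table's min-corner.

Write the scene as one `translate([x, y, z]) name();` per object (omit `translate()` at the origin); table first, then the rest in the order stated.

table();
translate([0, 0, 727]) stool();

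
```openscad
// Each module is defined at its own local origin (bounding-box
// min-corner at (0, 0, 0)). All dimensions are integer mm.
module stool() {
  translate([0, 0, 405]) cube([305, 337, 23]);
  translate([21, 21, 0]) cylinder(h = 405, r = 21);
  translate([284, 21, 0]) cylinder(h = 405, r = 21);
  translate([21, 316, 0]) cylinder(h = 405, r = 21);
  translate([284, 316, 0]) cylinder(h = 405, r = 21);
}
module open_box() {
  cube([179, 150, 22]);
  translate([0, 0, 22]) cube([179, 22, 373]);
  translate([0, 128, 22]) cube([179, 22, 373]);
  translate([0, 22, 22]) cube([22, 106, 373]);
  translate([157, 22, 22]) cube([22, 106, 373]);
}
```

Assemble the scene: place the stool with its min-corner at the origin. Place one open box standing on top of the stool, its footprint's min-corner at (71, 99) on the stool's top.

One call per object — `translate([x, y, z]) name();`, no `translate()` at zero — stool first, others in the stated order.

stool();
translate([71, 99, 428]) open_box();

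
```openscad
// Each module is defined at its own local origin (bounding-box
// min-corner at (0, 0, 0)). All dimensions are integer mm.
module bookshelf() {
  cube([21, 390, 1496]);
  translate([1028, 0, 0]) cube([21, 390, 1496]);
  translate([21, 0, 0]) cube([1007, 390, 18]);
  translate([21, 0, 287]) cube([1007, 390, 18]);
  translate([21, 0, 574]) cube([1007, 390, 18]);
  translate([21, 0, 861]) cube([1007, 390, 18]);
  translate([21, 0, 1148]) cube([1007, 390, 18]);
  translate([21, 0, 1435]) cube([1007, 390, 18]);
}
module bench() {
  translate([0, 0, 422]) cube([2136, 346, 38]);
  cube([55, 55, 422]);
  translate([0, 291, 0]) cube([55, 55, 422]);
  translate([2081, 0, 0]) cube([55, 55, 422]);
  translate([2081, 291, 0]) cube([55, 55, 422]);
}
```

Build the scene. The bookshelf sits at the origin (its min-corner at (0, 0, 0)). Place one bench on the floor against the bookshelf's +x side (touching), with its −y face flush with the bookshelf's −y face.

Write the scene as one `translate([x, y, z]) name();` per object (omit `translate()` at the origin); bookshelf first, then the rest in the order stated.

bookshelf();
translate([1049, 0, 0]) bench();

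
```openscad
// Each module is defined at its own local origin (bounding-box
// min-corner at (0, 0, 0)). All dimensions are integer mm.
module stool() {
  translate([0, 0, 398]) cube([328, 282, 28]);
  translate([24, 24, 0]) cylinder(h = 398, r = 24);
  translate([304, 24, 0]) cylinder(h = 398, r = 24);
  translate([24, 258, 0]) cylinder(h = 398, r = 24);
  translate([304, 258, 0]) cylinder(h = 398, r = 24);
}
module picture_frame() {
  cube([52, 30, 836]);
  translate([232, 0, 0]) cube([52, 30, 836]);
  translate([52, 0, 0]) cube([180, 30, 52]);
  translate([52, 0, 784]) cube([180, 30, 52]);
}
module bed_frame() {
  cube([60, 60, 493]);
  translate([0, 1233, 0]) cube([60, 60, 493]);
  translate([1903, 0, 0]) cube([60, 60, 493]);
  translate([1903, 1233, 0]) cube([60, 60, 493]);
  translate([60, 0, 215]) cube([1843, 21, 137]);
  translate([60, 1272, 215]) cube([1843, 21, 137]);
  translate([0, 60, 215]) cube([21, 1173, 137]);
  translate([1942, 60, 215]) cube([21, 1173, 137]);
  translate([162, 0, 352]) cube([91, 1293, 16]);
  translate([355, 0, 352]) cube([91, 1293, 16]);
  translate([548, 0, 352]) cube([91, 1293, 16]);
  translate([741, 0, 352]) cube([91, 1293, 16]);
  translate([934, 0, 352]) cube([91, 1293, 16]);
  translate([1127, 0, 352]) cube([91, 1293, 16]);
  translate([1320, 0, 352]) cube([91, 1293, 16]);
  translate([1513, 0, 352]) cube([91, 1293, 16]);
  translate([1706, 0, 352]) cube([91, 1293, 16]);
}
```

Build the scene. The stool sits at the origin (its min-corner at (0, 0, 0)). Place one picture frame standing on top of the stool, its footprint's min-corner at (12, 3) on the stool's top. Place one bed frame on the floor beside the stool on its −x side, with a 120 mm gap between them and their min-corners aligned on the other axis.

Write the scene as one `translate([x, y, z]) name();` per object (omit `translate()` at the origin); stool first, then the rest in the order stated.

stool();
translate([12, 3, 426]) picture_frame();
translate([-2083, 0, 0]) bed_frame();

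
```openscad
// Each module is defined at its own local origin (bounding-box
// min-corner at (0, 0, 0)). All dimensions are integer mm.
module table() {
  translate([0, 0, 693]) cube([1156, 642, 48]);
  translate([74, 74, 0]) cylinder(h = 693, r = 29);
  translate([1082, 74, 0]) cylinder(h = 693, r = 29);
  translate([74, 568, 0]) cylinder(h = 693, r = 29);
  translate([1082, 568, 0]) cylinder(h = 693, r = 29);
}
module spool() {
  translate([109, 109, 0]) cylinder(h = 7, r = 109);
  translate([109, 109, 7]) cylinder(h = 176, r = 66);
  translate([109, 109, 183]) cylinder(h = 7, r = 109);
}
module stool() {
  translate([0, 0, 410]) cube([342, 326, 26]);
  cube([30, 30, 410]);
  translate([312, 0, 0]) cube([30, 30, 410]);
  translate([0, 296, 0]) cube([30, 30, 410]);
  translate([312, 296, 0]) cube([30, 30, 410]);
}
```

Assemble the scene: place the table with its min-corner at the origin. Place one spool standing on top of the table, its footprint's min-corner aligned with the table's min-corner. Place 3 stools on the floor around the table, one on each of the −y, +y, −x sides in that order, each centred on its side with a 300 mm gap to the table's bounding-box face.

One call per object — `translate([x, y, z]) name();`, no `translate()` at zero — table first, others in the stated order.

table();
translate([0, 0, 741]) spool();
translate([407, -626, 0]) stool();
translate([407, 942, 0]) stool();
translate([-642, 158, 0]) stool();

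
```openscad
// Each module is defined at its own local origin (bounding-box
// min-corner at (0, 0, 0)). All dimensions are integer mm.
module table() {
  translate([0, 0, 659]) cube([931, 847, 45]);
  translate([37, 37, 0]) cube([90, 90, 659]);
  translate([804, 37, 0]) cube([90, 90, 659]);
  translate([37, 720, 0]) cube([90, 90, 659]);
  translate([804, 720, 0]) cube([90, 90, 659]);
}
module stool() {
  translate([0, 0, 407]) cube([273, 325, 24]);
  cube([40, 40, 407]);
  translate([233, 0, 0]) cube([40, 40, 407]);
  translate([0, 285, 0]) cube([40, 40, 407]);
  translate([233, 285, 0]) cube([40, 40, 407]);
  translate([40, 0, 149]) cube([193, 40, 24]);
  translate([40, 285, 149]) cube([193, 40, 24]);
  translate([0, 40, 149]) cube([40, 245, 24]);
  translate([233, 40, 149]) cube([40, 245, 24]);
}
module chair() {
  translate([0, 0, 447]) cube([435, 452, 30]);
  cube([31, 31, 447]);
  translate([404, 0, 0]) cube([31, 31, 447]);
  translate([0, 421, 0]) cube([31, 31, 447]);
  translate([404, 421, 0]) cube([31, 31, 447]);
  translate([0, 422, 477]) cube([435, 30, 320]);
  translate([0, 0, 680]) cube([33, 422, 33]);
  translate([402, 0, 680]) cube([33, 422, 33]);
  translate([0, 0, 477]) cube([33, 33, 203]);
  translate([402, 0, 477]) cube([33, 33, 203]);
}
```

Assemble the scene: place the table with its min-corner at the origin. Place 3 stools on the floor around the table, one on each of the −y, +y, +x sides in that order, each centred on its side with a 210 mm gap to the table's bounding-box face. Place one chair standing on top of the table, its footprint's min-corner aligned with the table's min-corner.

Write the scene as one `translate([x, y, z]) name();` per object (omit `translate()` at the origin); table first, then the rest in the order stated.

table();
translate([329, -535, 0]) stool();
translate([329, 1057, 0]) stool();
translate([1141, 261, 0]) stool();
translate([0, 0, 704]) chair();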